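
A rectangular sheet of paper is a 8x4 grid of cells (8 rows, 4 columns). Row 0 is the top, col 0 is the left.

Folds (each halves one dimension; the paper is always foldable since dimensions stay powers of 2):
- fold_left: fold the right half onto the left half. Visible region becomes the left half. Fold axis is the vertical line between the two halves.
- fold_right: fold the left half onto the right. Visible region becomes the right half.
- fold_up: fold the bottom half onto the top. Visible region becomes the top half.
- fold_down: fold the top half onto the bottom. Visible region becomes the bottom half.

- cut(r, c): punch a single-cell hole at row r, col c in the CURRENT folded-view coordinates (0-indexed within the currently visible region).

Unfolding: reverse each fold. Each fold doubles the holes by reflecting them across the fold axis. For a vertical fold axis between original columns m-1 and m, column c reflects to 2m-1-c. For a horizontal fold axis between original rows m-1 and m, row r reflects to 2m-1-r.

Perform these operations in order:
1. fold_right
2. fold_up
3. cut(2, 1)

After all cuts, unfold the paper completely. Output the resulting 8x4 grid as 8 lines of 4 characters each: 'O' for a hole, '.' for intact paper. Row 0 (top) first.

Op 1 fold_right: fold axis v@2; visible region now rows[0,8) x cols[2,4) = 8x2
Op 2 fold_up: fold axis h@4; visible region now rows[0,4) x cols[2,4) = 4x2
Op 3 cut(2, 1): punch at orig (2,3); cuts so far [(2, 3)]; region rows[0,4) x cols[2,4) = 4x2
Unfold 1 (reflect across h@4): 2 holes -> [(2, 3), (5, 3)]
Unfold 2 (reflect across v@2): 4 holes -> [(2, 0), (2, 3), (5, 0), (5, 3)]

Answer: ....
....
O..O
....
....
O..O
....
....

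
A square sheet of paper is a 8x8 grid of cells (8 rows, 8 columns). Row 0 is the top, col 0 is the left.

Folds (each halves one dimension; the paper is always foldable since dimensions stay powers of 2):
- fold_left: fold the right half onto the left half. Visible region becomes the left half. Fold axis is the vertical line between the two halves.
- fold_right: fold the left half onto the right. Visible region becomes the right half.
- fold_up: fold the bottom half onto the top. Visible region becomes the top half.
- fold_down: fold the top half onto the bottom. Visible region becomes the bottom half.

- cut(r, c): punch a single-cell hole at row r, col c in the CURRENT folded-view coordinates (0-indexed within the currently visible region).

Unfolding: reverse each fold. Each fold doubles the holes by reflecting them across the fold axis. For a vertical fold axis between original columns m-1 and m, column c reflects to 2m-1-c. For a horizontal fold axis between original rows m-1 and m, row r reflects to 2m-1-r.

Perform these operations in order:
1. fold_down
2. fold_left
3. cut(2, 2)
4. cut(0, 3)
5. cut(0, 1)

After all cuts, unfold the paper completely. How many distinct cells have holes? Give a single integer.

Answer: 12

Derivation:
Op 1 fold_down: fold axis h@4; visible region now rows[4,8) x cols[0,8) = 4x8
Op 2 fold_left: fold axis v@4; visible region now rows[4,8) x cols[0,4) = 4x4
Op 3 cut(2, 2): punch at orig (6,2); cuts so far [(6, 2)]; region rows[4,8) x cols[0,4) = 4x4
Op 4 cut(0, 3): punch at orig (4,3); cuts so far [(4, 3), (6, 2)]; region rows[4,8) x cols[0,4) = 4x4
Op 5 cut(0, 1): punch at orig (4,1); cuts so far [(4, 1), (4, 3), (6, 2)]; region rows[4,8) x cols[0,4) = 4x4
Unfold 1 (reflect across v@4): 6 holes -> [(4, 1), (4, 3), (4, 4), (4, 6), (6, 2), (6, 5)]
Unfold 2 (reflect across h@4): 12 holes -> [(1, 2), (1, 5), (3, 1), (3, 3), (3, 4), (3, 6), (4, 1), (4, 3), (4, 4), (4, 6), (6, 2), (6, 5)]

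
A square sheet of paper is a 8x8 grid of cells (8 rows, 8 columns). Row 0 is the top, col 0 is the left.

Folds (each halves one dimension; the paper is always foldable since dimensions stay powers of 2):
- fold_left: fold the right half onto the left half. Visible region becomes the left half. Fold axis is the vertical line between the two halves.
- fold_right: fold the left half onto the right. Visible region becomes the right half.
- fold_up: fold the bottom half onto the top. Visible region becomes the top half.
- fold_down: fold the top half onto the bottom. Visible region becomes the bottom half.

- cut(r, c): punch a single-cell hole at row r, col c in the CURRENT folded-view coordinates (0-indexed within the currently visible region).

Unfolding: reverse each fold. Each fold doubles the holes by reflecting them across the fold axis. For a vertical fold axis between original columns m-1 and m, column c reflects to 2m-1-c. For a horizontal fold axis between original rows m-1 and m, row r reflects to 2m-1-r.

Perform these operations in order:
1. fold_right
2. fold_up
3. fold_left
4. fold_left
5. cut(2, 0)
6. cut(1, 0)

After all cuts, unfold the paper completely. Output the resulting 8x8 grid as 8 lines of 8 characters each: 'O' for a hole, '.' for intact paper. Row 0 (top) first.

Op 1 fold_right: fold axis v@4; visible region now rows[0,8) x cols[4,8) = 8x4
Op 2 fold_up: fold axis h@4; visible region now rows[0,4) x cols[4,8) = 4x4
Op 3 fold_left: fold axis v@6; visible region now rows[0,4) x cols[4,6) = 4x2
Op 4 fold_left: fold axis v@5; visible region now rows[0,4) x cols[4,5) = 4x1
Op 5 cut(2, 0): punch at orig (2,4); cuts so far [(2, 4)]; region rows[0,4) x cols[4,5) = 4x1
Op 6 cut(1, 0): punch at orig (1,4); cuts so far [(1, 4), (2, 4)]; region rows[0,4) x cols[4,5) = 4x1
Unfold 1 (reflect across v@5): 4 holes -> [(1, 4), (1, 5), (2, 4), (2, 5)]
Unfold 2 (reflect across v@6): 8 holes -> [(1, 4), (1, 5), (1, 6), (1, 7), (2, 4), (2, 5), (2, 6), (2, 7)]
Unfold 3 (reflect across h@4): 16 holes -> [(1, 4), (1, 5), (1, 6), (1, 7), (2, 4), (2, 5), (2, 6), (2, 7), (5, 4), (5, 5), (5, 6), (5, 7), (6, 4), (6, 5), (6, 6), (6, 7)]
Unfold 4 (reflect across v@4): 32 holes -> [(1, 0), (1, 1), (1, 2), (1, 3), (1, 4), (1, 5), (1, 6), (1, 7), (2, 0), (2, 1), (2, 2), (2, 3), (2, 4), (2, 5), (2, 6), (2, 7), (5, 0), (5, 1), (5, 2), (5, 3), (5, 4), (5, 5), (5, 6), (5, 7), (6, 0), (6, 1), (6, 2), (6, 3), (6, 4), (6, 5), (6, 6), (6, 7)]

Answer: ........
OOOOOOOO
OOOOOOOO
........
........
OOOOOOOO
OOOOOOOO
........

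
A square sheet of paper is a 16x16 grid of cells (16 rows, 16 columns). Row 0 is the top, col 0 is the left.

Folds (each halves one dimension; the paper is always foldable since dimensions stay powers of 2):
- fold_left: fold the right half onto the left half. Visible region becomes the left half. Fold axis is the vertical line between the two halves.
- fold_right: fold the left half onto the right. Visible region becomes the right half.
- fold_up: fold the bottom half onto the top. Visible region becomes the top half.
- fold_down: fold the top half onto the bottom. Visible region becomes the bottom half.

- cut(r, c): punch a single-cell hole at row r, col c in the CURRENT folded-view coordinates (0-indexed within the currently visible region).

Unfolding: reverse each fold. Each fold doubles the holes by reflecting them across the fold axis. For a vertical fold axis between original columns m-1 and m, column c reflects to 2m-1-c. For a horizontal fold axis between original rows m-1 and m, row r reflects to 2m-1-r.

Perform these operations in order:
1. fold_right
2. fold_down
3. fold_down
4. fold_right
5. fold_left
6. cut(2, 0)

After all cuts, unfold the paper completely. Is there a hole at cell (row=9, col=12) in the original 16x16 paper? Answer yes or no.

Answer: yes

Derivation:
Op 1 fold_right: fold axis v@8; visible region now rows[0,16) x cols[8,16) = 16x8
Op 2 fold_down: fold axis h@8; visible region now rows[8,16) x cols[8,16) = 8x8
Op 3 fold_down: fold axis h@12; visible region now rows[12,16) x cols[8,16) = 4x8
Op 4 fold_right: fold axis v@12; visible region now rows[12,16) x cols[12,16) = 4x4
Op 5 fold_left: fold axis v@14; visible region now rows[12,16) x cols[12,14) = 4x2
Op 6 cut(2, 0): punch at orig (14,12); cuts so far [(14, 12)]; region rows[12,16) x cols[12,14) = 4x2
Unfold 1 (reflect across v@14): 2 holes -> [(14, 12), (14, 15)]
Unfold 2 (reflect across v@12): 4 holes -> [(14, 8), (14, 11), (14, 12), (14, 15)]
Unfold 3 (reflect across h@12): 8 holes -> [(9, 8), (9, 11), (9, 12), (9, 15), (14, 8), (14, 11), (14, 12), (14, 15)]
Unfold 4 (reflect across h@8): 16 holes -> [(1, 8), (1, 11), (1, 12), (1, 15), (6, 8), (6, 11), (6, 12), (6, 15), (9, 8), (9, 11), (9, 12), (9, 15), (14, 8), (14, 11), (14, 12), (14, 15)]
Unfold 5 (reflect across v@8): 32 holes -> [(1, 0), (1, 3), (1, 4), (1, 7), (1, 8), (1, 11), (1, 12), (1, 15), (6, 0), (6, 3), (6, 4), (6, 7), (6, 8), (6, 11), (6, 12), (6, 15), (9, 0), (9, 3), (9, 4), (9, 7), (9, 8), (9, 11), (9, 12), (9, 15), (14, 0), (14, 3), (14, 4), (14, 7), (14, 8), (14, 11), (14, 12), (14, 15)]
Holes: [(1, 0), (1, 3), (1, 4), (1, 7), (1, 8), (1, 11), (1, 12), (1, 15), (6, 0), (6, 3), (6, 4), (6, 7), (6, 8), (6, 11), (6, 12), (6, 15), (9, 0), (9, 3), (9, 4), (9, 7), (9, 8), (9, 11), (9, 12), (9, 15), (14, 0), (14, 3), (14, 4), (14, 7), (14, 8), (14, 11), (14, 12), (14, 15)]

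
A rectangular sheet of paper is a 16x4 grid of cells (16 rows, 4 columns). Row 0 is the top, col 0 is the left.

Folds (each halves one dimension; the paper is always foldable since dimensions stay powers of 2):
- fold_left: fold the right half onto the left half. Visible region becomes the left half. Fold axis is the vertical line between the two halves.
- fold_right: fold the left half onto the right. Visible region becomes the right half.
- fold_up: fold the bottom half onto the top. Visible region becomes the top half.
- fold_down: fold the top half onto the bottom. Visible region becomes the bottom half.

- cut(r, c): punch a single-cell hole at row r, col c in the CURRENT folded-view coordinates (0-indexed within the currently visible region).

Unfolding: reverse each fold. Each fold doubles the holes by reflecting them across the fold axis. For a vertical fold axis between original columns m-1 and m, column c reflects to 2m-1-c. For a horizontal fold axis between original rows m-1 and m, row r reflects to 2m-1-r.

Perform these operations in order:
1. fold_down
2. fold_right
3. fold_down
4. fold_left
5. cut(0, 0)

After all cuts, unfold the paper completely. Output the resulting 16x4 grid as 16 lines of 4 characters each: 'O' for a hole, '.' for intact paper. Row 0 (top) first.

Answer: ....
....
....
OOOO
OOOO
....
....
....
....
....
....
OOOO
OOOO
....
....
....

Derivation:
Op 1 fold_down: fold axis h@8; visible region now rows[8,16) x cols[0,4) = 8x4
Op 2 fold_right: fold axis v@2; visible region now rows[8,16) x cols[2,4) = 8x2
Op 3 fold_down: fold axis h@12; visible region now rows[12,16) x cols[2,4) = 4x2
Op 4 fold_left: fold axis v@3; visible region now rows[12,16) x cols[2,3) = 4x1
Op 5 cut(0, 0): punch at orig (12,2); cuts so far [(12, 2)]; region rows[12,16) x cols[2,3) = 4x1
Unfold 1 (reflect across v@3): 2 holes -> [(12, 2), (12, 3)]
Unfold 2 (reflect across h@12): 4 holes -> [(11, 2), (11, 3), (12, 2), (12, 3)]
Unfold 3 (reflect across v@2): 8 holes -> [(11, 0), (11, 1), (11, 2), (11, 3), (12, 0), (12, 1), (12, 2), (12, 3)]
Unfold 4 (reflect across h@8): 16 holes -> [(3, 0), (3, 1), (3, 2), (3, 3), (4, 0), (4, 1), (4, 2), (4, 3), (11, 0), (11, 1), (11, 2), (11, 3), (12, 0), (12, 1), (12, 2), (12, 3)]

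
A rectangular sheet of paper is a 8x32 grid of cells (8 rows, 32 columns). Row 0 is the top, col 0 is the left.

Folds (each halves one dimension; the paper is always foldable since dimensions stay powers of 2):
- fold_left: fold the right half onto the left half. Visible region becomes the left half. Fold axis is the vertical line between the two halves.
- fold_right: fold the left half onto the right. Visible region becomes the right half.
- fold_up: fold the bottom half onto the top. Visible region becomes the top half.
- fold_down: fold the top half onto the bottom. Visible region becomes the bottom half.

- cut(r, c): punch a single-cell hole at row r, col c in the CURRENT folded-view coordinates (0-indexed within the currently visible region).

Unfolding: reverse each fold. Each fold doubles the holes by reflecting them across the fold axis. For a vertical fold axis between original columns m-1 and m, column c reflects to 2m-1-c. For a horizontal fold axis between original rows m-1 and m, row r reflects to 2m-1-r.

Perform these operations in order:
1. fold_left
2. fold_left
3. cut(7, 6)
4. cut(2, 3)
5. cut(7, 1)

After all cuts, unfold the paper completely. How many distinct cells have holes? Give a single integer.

Answer: 12

Derivation:
Op 1 fold_left: fold axis v@16; visible region now rows[0,8) x cols[0,16) = 8x16
Op 2 fold_left: fold axis v@8; visible region now rows[0,8) x cols[0,8) = 8x8
Op 3 cut(7, 6): punch at orig (7,6); cuts so far [(7, 6)]; region rows[0,8) x cols[0,8) = 8x8
Op 4 cut(2, 3): punch at orig (2,3); cuts so far [(2, 3), (7, 6)]; region rows[0,8) x cols[0,8) = 8x8
Op 5 cut(7, 1): punch at orig (7,1); cuts so far [(2, 3), (7, 1), (7, 6)]; region rows[0,8) x cols[0,8) = 8x8
Unfold 1 (reflect across v@8): 6 holes -> [(2, 3), (2, 12), (7, 1), (7, 6), (7, 9), (7, 14)]
Unfold 2 (reflect across v@16): 12 holes -> [(2, 3), (2, 12), (2, 19), (2, 28), (7, 1), (7, 6), (7, 9), (7, 14), (7, 17), (7, 22), (7, 25), (7, 30)]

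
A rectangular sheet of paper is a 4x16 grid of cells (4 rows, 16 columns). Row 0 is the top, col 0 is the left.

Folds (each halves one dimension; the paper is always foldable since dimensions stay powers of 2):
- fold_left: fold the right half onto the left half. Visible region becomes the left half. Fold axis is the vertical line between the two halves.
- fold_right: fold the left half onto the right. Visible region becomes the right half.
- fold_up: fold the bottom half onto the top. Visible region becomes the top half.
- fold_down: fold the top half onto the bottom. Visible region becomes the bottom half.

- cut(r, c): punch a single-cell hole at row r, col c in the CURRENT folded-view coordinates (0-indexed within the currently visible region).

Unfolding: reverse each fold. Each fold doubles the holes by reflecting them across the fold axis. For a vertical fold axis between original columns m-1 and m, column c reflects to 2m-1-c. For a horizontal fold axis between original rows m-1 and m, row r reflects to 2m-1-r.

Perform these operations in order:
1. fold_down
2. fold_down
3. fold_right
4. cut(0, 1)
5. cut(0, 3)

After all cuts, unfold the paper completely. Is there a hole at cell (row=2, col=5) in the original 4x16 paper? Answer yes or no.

Answer: no

Derivation:
Op 1 fold_down: fold axis h@2; visible region now rows[2,4) x cols[0,16) = 2x16
Op 2 fold_down: fold axis h@3; visible region now rows[3,4) x cols[0,16) = 1x16
Op 3 fold_right: fold axis v@8; visible region now rows[3,4) x cols[8,16) = 1x8
Op 4 cut(0, 1): punch at orig (3,9); cuts so far [(3, 9)]; region rows[3,4) x cols[8,16) = 1x8
Op 5 cut(0, 3): punch at orig (3,11); cuts so far [(3, 9), (3, 11)]; region rows[3,4) x cols[8,16) = 1x8
Unfold 1 (reflect across v@8): 4 holes -> [(3, 4), (3, 6), (3, 9), (3, 11)]
Unfold 2 (reflect across h@3): 8 holes -> [(2, 4), (2, 6), (2, 9), (2, 11), (3, 4), (3, 6), (3, 9), (3, 11)]
Unfold 3 (reflect across h@2): 16 holes -> [(0, 4), (0, 6), (0, 9), (0, 11), (1, 4), (1, 6), (1, 9), (1, 11), (2, 4), (2, 6), (2, 9), (2, 11), (3, 4), (3, 6), (3, 9), (3, 11)]
Holes: [(0, 4), (0, 6), (0, 9), (0, 11), (1, 4), (1, 6), (1, 9), (1, 11), (2, 4), (2, 6), (2, 9), (2, 11), (3, 4), (3, 6), (3, 9), (3, 11)]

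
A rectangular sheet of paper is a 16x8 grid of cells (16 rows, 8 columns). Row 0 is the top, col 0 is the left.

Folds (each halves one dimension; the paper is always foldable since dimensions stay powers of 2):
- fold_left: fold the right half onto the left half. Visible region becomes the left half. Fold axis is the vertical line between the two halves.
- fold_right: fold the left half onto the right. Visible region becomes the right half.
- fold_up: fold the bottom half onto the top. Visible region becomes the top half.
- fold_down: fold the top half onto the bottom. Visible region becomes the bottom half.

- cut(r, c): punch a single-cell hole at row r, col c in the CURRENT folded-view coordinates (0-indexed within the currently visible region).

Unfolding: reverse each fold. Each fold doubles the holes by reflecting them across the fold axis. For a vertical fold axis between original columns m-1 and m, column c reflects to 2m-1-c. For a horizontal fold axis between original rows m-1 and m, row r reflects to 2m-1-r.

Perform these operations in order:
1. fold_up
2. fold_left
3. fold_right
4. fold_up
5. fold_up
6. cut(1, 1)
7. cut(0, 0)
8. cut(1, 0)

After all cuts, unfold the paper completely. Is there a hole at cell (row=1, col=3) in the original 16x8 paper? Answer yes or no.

Op 1 fold_up: fold axis h@8; visible region now rows[0,8) x cols[0,8) = 8x8
Op 2 fold_left: fold axis v@4; visible region now rows[0,8) x cols[0,4) = 8x4
Op 3 fold_right: fold axis v@2; visible region now rows[0,8) x cols[2,4) = 8x2
Op 4 fold_up: fold axis h@4; visible region now rows[0,4) x cols[2,4) = 4x2
Op 5 fold_up: fold axis h@2; visible region now rows[0,2) x cols[2,4) = 2x2
Op 6 cut(1, 1): punch at orig (1,3); cuts so far [(1, 3)]; region rows[0,2) x cols[2,4) = 2x2
Op 7 cut(0, 0): punch at orig (0,2); cuts so far [(0, 2), (1, 3)]; region rows[0,2) x cols[2,4) = 2x2
Op 8 cut(1, 0): punch at orig (1,2); cuts so far [(0, 2), (1, 2), (1, 3)]; region rows[0,2) x cols[2,4) = 2x2
Unfold 1 (reflect across h@2): 6 holes -> [(0, 2), (1, 2), (1, 3), (2, 2), (2, 3), (3, 2)]
Unfold 2 (reflect across h@4): 12 holes -> [(0, 2), (1, 2), (1, 3), (2, 2), (2, 3), (3, 2), (4, 2), (5, 2), (5, 3), (6, 2), (6, 3), (7, 2)]
Unfold 3 (reflect across v@2): 24 holes -> [(0, 1), (0, 2), (1, 0), (1, 1), (1, 2), (1, 3), (2, 0), (2, 1), (2, 2), (2, 3), (3, 1), (3, 2), (4, 1), (4, 2), (5, 0), (5, 1), (5, 2), (5, 3), (6, 0), (6, 1), (6, 2), (6, 3), (7, 1), (7, 2)]
Unfold 4 (reflect across v@4): 48 holes -> [(0, 1), (0, 2), (0, 5), (0, 6), (1, 0), (1, 1), (1, 2), (1, 3), (1, 4), (1, 5), (1, 6), (1, 7), (2, 0), (2, 1), (2, 2), (2, 3), (2, 4), (2, 5), (2, 6), (2, 7), (3, 1), (3, 2), (3, 5), (3, 6), (4, 1), (4, 2), (4, 5), (4, 6), (5, 0), (5, 1), (5, 2), (5, 3), (5, 4), (5, 5), (5, 6), (5, 7), (6, 0), (6, 1), (6, 2), (6, 3), (6, 4), (6, 5), (6, 6), (6, 7), (7, 1), (7, 2), (7, 5), (7, 6)]
Unfold 5 (reflect across h@8): 96 holes -> [(0, 1), (0, 2), (0, 5), (0, 6), (1, 0), (1, 1), (1, 2), (1, 3), (1, 4), (1, 5), (1, 6), (1, 7), (2, 0), (2, 1), (2, 2), (2, 3), (2, 4), (2, 5), (2, 6), (2, 7), (3, 1), (3, 2), (3, 5), (3, 6), (4, 1), (4, 2), (4, 5), (4, 6), (5, 0), (5, 1), (5, 2), (5, 3), (5, 4), (5, 5), (5, 6), (5, 7), (6, 0), (6, 1), (6, 2), (6, 3), (6, 4), (6, 5), (6, 6), (6, 7), (7, 1), (7, 2), (7, 5), (7, 6), (8, 1), (8, 2), (8, 5), (8, 6), (9, 0), (9, 1), (9, 2), (9, 3), (9, 4), (9, 5), (9, 6), (9, 7), (10, 0), (10, 1), (10, 2), (10, 3), (10, 4), (10, 5), (10, 6), (10, 7), (11, 1), (11, 2), (11, 5), (11, 6), (12, 1), (12, 2), (12, 5), (12, 6), (13, 0), (13, 1), (13, 2), (13, 3), (13, 4), (13, 5), (13, 6), (13, 7), (14, 0), (14, 1), (14, 2), (14, 3), (14, 4), (14, 5), (14, 6), (14, 7), (15, 1), (15, 2), (15, 5), (15, 6)]
Holes: [(0, 1), (0, 2), (0, 5), (0, 6), (1, 0), (1, 1), (1, 2), (1, 3), (1, 4), (1, 5), (1, 6), (1, 7), (2, 0), (2, 1), (2, 2), (2, 3), (2, 4), (2, 5), (2, 6), (2, 7), (3, 1), (3, 2), (3, 5), (3, 6), (4, 1), (4, 2), (4, 5), (4, 6), (5, 0), (5, 1), (5, 2), (5, 3), (5, 4), (5, 5), (5, 6), (5, 7), (6, 0), (6, 1), (6, 2), (6, 3), (6, 4), (6, 5), (6, 6), (6, 7), (7, 1), (7, 2), (7, 5), (7, 6), (8, 1), (8, 2), (8, 5), (8, 6), (9, 0), (9, 1), (9, 2), (9, 3), (9, 4), (9, 5), (9, 6), (9, 7), (10, 0), (10, 1), (10, 2), (10, 3), (10, 4), (10, 5), (10, 6), (10, 7), (11, 1), (11, 2), (11, 5), (11, 6), (12, 1), (12, 2), (12, 5), (12, 6), (13, 0), (13, 1), (13, 2), (13, 3), (13, 4), (13, 5), (13, 6), (13, 7), (14, 0), (14, 1), (14, 2), (14, 3), (14, 4), (14, 5), (14, 6), (14, 7), (15, 1), (15, 2), (15, 5), (15, 6)]

Answer: yes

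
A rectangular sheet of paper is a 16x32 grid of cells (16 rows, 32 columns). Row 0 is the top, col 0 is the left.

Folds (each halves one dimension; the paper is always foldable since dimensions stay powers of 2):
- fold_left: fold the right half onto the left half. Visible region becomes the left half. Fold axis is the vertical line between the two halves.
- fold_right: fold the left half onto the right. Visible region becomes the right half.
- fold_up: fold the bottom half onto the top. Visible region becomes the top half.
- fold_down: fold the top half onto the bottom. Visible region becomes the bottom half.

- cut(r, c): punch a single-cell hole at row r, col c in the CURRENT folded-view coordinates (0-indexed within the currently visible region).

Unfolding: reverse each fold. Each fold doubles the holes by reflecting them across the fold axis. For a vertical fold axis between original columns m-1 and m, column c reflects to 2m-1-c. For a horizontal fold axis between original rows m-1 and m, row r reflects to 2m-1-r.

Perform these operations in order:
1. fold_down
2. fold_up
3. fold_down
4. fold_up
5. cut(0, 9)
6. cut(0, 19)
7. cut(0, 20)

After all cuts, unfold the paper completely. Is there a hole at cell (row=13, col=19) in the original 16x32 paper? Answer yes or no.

Op 1 fold_down: fold axis h@8; visible region now rows[8,16) x cols[0,32) = 8x32
Op 2 fold_up: fold axis h@12; visible region now rows[8,12) x cols[0,32) = 4x32
Op 3 fold_down: fold axis h@10; visible region now rows[10,12) x cols[0,32) = 2x32
Op 4 fold_up: fold axis h@11; visible region now rows[10,11) x cols[0,32) = 1x32
Op 5 cut(0, 9): punch at orig (10,9); cuts so far [(10, 9)]; region rows[10,11) x cols[0,32) = 1x32
Op 6 cut(0, 19): punch at orig (10,19); cuts so far [(10, 9), (10, 19)]; region rows[10,11) x cols[0,32) = 1x32
Op 7 cut(0, 20): punch at orig (10,20); cuts so far [(10, 9), (10, 19), (10, 20)]; region rows[10,11) x cols[0,32) = 1x32
Unfold 1 (reflect across h@11): 6 holes -> [(10, 9), (10, 19), (10, 20), (11, 9), (11, 19), (11, 20)]
Unfold 2 (reflect across h@10): 12 holes -> [(8, 9), (8, 19), (8, 20), (9, 9), (9, 19), (9, 20), (10, 9), (10, 19), (10, 20), (11, 9), (11, 19), (11, 20)]
Unfold 3 (reflect across h@12): 24 holes -> [(8, 9), (8, 19), (8, 20), (9, 9), (9, 19), (9, 20), (10, 9), (10, 19), (10, 20), (11, 9), (11, 19), (11, 20), (12, 9), (12, 19), (12, 20), (13, 9), (13, 19), (13, 20), (14, 9), (14, 19), (14, 20), (15, 9), (15, 19), (15, 20)]
Unfold 4 (reflect across h@8): 48 holes -> [(0, 9), (0, 19), (0, 20), (1, 9), (1, 19), (1, 20), (2, 9), (2, 19), (2, 20), (3, 9), (3, 19), (3, 20), (4, 9), (4, 19), (4, 20), (5, 9), (5, 19), (5, 20), (6, 9), (6, 19), (6, 20), (7, 9), (7, 19), (7, 20), (8, 9), (8, 19), (8, 20), (9, 9), (9, 19), (9, 20), (10, 9), (10, 19), (10, 20), (11, 9), (11, 19), (11, 20), (12, 9), (12, 19), (12, 20), (13, 9), (13, 19), (13, 20), (14, 9), (14, 19), (14, 20), (15, 9), (15, 19), (15, 20)]
Holes: [(0, 9), (0, 19), (0, 20), (1, 9), (1, 19), (1, 20), (2, 9), (2, 19), (2, 20), (3, 9), (3, 19), (3, 20), (4, 9), (4, 19), (4, 20), (5, 9), (5, 19), (5, 20), (6, 9), (6, 19), (6, 20), (7, 9), (7, 19), (7, 20), (8, 9), (8, 19), (8, 20), (9, 9), (9, 19), (9, 20), (10, 9), (10, 19), (10, 20), (11, 9), (11, 19), (11, 20), (12, 9), (12, 19), (12, 20), (13, 9), (13, 19), (13, 20), (14, 9), (14, 19), (14, 20), (15, 9), (15, 19), (15, 20)]

Answer: yes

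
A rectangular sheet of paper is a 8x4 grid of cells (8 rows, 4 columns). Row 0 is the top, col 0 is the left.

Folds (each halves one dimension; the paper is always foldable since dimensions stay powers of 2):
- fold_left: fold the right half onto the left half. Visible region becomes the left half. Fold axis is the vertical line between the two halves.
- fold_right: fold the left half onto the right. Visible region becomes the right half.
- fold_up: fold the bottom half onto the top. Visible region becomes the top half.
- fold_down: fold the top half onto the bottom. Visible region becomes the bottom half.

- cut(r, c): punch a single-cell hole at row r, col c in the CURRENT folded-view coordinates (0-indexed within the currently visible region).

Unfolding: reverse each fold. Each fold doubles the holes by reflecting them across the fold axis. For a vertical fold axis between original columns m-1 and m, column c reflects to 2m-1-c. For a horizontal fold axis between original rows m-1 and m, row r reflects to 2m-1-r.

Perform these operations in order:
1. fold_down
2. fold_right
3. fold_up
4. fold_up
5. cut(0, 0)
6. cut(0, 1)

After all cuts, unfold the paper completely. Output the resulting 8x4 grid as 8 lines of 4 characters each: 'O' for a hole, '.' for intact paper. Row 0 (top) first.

Op 1 fold_down: fold axis h@4; visible region now rows[4,8) x cols[0,4) = 4x4
Op 2 fold_right: fold axis v@2; visible region now rows[4,8) x cols[2,4) = 4x2
Op 3 fold_up: fold axis h@6; visible region now rows[4,6) x cols[2,4) = 2x2
Op 4 fold_up: fold axis h@5; visible region now rows[4,5) x cols[2,4) = 1x2
Op 5 cut(0, 0): punch at orig (4,2); cuts so far [(4, 2)]; region rows[4,5) x cols[2,4) = 1x2
Op 6 cut(0, 1): punch at orig (4,3); cuts so far [(4, 2), (4, 3)]; region rows[4,5) x cols[2,4) = 1x2
Unfold 1 (reflect across h@5): 4 holes -> [(4, 2), (4, 3), (5, 2), (5, 3)]
Unfold 2 (reflect across h@6): 8 holes -> [(4, 2), (4, 3), (5, 2), (5, 3), (6, 2), (6, 3), (7, 2), (7, 3)]
Unfold 3 (reflect across v@2): 16 holes -> [(4, 0), (4, 1), (4, 2), (4, 3), (5, 0), (5, 1), (5, 2), (5, 3), (6, 0), (6, 1), (6, 2), (6, 3), (7, 0), (7, 1), (7, 2), (7, 3)]
Unfold 4 (reflect across h@4): 32 holes -> [(0, 0), (0, 1), (0, 2), (0, 3), (1, 0), (1, 1), (1, 2), (1, 3), (2, 0), (2, 1), (2, 2), (2, 3), (3, 0), (3, 1), (3, 2), (3, 3), (4, 0), (4, 1), (4, 2), (4, 3), (5, 0), (5, 1), (5, 2), (5, 3), (6, 0), (6, 1), (6, 2), (6, 3), (7, 0), (7, 1), (7, 2), (7, 3)]

Answer: OOOO
OOOO
OOOO
OOOO
OOOO
OOOO
OOOO
OOOO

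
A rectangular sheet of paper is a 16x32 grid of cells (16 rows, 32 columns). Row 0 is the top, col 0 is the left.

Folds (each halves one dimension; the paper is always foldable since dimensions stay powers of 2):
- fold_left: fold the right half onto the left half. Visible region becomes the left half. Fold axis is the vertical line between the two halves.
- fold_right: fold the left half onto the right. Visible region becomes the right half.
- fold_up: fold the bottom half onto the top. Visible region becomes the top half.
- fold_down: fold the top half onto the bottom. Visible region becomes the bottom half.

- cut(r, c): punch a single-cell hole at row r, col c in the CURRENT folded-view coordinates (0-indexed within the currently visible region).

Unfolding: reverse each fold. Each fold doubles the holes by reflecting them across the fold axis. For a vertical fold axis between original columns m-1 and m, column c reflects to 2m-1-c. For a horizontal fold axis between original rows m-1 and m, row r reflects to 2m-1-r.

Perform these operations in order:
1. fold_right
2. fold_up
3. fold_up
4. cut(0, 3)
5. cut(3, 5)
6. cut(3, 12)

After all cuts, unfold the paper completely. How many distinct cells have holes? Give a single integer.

Op 1 fold_right: fold axis v@16; visible region now rows[0,16) x cols[16,32) = 16x16
Op 2 fold_up: fold axis h@8; visible region now rows[0,8) x cols[16,32) = 8x16
Op 3 fold_up: fold axis h@4; visible region now rows[0,4) x cols[16,32) = 4x16
Op 4 cut(0, 3): punch at orig (0,19); cuts so far [(0, 19)]; region rows[0,4) x cols[16,32) = 4x16
Op 5 cut(3, 5): punch at orig (3,21); cuts so far [(0, 19), (3, 21)]; region rows[0,4) x cols[16,32) = 4x16
Op 6 cut(3, 12): punch at orig (3,28); cuts so far [(0, 19), (3, 21), (3, 28)]; region rows[0,4) x cols[16,32) = 4x16
Unfold 1 (reflect across h@4): 6 holes -> [(0, 19), (3, 21), (3, 28), (4, 21), (4, 28), (7, 19)]
Unfold 2 (reflect across h@8): 12 holes -> [(0, 19), (3, 21), (3, 28), (4, 21), (4, 28), (7, 19), (8, 19), (11, 21), (11, 28), (12, 21), (12, 28), (15, 19)]
Unfold 3 (reflect across v@16): 24 holes -> [(0, 12), (0, 19), (3, 3), (3, 10), (3, 21), (3, 28), (4, 3), (4, 10), (4, 21), (4, 28), (7, 12), (7, 19), (8, 12), (8, 19), (11, 3), (11, 10), (11, 21), (11, 28), (12, 3), (12, 10), (12, 21), (12, 28), (15, 12), (15, 19)]

Answer: 24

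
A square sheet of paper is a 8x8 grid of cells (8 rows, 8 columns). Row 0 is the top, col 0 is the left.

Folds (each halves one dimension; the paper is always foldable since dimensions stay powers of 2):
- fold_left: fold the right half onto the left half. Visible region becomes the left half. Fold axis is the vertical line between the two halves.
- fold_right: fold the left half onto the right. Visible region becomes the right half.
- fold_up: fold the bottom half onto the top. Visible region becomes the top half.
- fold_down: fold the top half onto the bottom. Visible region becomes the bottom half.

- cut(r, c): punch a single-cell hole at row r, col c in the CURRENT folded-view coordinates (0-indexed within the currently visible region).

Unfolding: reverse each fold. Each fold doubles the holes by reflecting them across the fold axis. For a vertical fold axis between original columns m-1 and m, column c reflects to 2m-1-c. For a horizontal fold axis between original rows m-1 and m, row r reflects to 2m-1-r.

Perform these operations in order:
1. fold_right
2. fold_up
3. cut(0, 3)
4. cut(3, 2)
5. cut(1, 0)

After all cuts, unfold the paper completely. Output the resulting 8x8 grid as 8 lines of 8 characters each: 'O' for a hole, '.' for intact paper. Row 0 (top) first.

Answer: O......O
...OO...
........
.O....O.
.O....O.
........
...OO...
O......O

Derivation:
Op 1 fold_right: fold axis v@4; visible region now rows[0,8) x cols[4,8) = 8x4
Op 2 fold_up: fold axis h@4; visible region now rows[0,4) x cols[4,8) = 4x4
Op 3 cut(0, 3): punch at orig (0,7); cuts so far [(0, 7)]; region rows[0,4) x cols[4,8) = 4x4
Op 4 cut(3, 2): punch at orig (3,6); cuts so far [(0, 7), (3, 6)]; region rows[0,4) x cols[4,8) = 4x4
Op 5 cut(1, 0): punch at orig (1,4); cuts so far [(0, 7), (1, 4), (3, 6)]; region rows[0,4) x cols[4,8) = 4x4
Unfold 1 (reflect across h@4): 6 holes -> [(0, 7), (1, 4), (3, 6), (4, 6), (6, 4), (7, 7)]
Unfold 2 (reflect across v@4): 12 holes -> [(0, 0), (0, 7), (1, 3), (1, 4), (3, 1), (3, 6), (4, 1), (4, 6), (6, 3), (6, 4), (7, 0), (7, 7)]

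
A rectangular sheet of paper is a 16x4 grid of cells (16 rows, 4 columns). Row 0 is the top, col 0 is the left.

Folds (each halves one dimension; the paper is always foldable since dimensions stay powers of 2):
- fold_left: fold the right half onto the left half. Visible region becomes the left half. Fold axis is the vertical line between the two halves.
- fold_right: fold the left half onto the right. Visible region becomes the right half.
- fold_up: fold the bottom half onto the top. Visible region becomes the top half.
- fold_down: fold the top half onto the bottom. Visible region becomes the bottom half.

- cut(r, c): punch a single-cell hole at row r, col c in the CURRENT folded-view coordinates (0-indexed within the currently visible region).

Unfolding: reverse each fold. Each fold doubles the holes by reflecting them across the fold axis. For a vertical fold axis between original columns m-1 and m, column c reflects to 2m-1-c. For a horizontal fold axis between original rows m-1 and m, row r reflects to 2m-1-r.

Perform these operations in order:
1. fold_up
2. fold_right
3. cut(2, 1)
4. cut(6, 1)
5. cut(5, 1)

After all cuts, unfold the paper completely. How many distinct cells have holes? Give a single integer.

Answer: 12

Derivation:
Op 1 fold_up: fold axis h@8; visible region now rows[0,8) x cols[0,4) = 8x4
Op 2 fold_right: fold axis v@2; visible region now rows[0,8) x cols[2,4) = 8x2
Op 3 cut(2, 1): punch at orig (2,3); cuts so far [(2, 3)]; region rows[0,8) x cols[2,4) = 8x2
Op 4 cut(6, 1): punch at orig (6,3); cuts so far [(2, 3), (6, 3)]; region rows[0,8) x cols[2,4) = 8x2
Op 5 cut(5, 1): punch at orig (5,3); cuts so far [(2, 3), (5, 3), (6, 3)]; region rows[0,8) x cols[2,4) = 8x2
Unfold 1 (reflect across v@2): 6 holes -> [(2, 0), (2, 3), (5, 0), (5, 3), (6, 0), (6, 3)]
Unfold 2 (reflect across h@8): 12 holes -> [(2, 0), (2, 3), (5, 0), (5, 3), (6, 0), (6, 3), (9, 0), (9, 3), (10, 0), (10, 3), (13, 0), (13, 3)]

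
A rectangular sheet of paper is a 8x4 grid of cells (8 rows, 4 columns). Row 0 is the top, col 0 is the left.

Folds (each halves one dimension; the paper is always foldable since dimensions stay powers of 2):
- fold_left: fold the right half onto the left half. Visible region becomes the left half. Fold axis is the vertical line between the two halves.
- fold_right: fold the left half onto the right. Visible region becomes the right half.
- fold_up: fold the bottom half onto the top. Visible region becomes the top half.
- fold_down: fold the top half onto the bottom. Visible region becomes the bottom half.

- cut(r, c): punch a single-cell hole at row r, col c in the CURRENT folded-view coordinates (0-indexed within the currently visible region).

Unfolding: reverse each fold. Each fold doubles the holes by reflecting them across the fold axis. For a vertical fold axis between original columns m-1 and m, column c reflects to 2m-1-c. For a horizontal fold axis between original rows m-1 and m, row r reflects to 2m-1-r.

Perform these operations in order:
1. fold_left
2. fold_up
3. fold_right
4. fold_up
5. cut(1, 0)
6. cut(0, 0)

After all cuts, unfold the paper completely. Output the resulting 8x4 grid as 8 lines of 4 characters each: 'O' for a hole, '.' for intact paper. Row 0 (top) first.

Answer: OOOO
OOOO
OOOO
OOOO
OOOO
OOOO
OOOO
OOOO

Derivation:
Op 1 fold_left: fold axis v@2; visible region now rows[0,8) x cols[0,2) = 8x2
Op 2 fold_up: fold axis h@4; visible region now rows[0,4) x cols[0,2) = 4x2
Op 3 fold_right: fold axis v@1; visible region now rows[0,4) x cols[1,2) = 4x1
Op 4 fold_up: fold axis h@2; visible region now rows[0,2) x cols[1,2) = 2x1
Op 5 cut(1, 0): punch at orig (1,1); cuts so far [(1, 1)]; region rows[0,2) x cols[1,2) = 2x1
Op 6 cut(0, 0): punch at orig (0,1); cuts so far [(0, 1), (1, 1)]; region rows[0,2) x cols[1,2) = 2x1
Unfold 1 (reflect across h@2): 4 holes -> [(0, 1), (1, 1), (2, 1), (3, 1)]
Unfold 2 (reflect across v@1): 8 holes -> [(0, 0), (0, 1), (1, 0), (1, 1), (2, 0), (2, 1), (3, 0), (3, 1)]
Unfold 3 (reflect across h@4): 16 holes -> [(0, 0), (0, 1), (1, 0), (1, 1), (2, 0), (2, 1), (3, 0), (3, 1), (4, 0), (4, 1), (5, 0), (5, 1), (6, 0), (6, 1), (7, 0), (7, 1)]
Unfold 4 (reflect across v@2): 32 holes -> [(0, 0), (0, 1), (0, 2), (0, 3), (1, 0), (1, 1), (1, 2), (1, 3), (2, 0), (2, 1), (2, 2), (2, 3), (3, 0), (3, 1), (3, 2), (3, 3), (4, 0), (4, 1), (4, 2), (4, 3), (5, 0), (5, 1), (5, 2), (5, 3), (6, 0), (6, 1), (6, 2), (6, 3), (7, 0), (7, 1), (7, 2), (7, 3)]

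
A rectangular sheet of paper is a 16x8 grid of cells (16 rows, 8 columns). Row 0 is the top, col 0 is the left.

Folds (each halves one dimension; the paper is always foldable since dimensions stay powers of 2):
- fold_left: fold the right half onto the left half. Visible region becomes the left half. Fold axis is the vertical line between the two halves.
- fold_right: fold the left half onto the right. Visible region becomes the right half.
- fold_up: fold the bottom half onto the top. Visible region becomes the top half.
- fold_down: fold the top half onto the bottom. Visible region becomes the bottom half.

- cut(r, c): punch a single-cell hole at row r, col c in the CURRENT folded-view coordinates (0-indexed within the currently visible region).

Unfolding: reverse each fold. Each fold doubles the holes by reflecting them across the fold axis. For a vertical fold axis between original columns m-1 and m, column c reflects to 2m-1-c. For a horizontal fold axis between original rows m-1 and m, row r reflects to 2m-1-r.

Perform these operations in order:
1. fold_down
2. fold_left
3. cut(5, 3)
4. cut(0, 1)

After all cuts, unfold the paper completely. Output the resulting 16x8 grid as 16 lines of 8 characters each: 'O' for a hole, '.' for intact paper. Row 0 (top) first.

Answer: ........
........
...OO...
........
........
........
........
.O....O.
.O....O.
........
........
........
........
...OO...
........
........

Derivation:
Op 1 fold_down: fold axis h@8; visible region now rows[8,16) x cols[0,8) = 8x8
Op 2 fold_left: fold axis v@4; visible region now rows[8,16) x cols[0,4) = 8x4
Op 3 cut(5, 3): punch at orig (13,3); cuts so far [(13, 3)]; region rows[8,16) x cols[0,4) = 8x4
Op 4 cut(0, 1): punch at orig (8,1); cuts so far [(8, 1), (13, 3)]; region rows[8,16) x cols[0,4) = 8x4
Unfold 1 (reflect across v@4): 4 holes -> [(8, 1), (8, 6), (13, 3), (13, 4)]
Unfold 2 (reflect across h@8): 8 holes -> [(2, 3), (2, 4), (7, 1), (7, 6), (8, 1), (8, 6), (13, 3), (13, 4)]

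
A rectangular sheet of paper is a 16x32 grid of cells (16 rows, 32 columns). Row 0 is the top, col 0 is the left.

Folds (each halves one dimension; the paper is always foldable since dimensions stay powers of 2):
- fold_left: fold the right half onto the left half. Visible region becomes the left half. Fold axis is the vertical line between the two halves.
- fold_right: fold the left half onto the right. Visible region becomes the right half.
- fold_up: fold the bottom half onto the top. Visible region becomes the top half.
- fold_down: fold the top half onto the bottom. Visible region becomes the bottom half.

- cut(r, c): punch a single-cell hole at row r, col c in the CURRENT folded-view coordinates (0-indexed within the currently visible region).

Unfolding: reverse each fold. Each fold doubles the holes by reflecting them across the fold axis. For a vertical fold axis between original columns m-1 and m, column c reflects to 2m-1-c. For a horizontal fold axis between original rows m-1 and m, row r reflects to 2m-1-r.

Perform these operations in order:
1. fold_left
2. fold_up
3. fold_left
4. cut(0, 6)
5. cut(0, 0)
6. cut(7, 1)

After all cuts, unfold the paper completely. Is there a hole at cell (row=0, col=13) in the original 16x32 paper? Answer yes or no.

Op 1 fold_left: fold axis v@16; visible region now rows[0,16) x cols[0,16) = 16x16
Op 2 fold_up: fold axis h@8; visible region now rows[0,8) x cols[0,16) = 8x16
Op 3 fold_left: fold axis v@8; visible region now rows[0,8) x cols[0,8) = 8x8
Op 4 cut(0, 6): punch at orig (0,6); cuts so far [(0, 6)]; region rows[0,8) x cols[0,8) = 8x8
Op 5 cut(0, 0): punch at orig (0,0); cuts so far [(0, 0), (0, 6)]; region rows[0,8) x cols[0,8) = 8x8
Op 6 cut(7, 1): punch at orig (7,1); cuts so far [(0, 0), (0, 6), (7, 1)]; region rows[0,8) x cols[0,8) = 8x8
Unfold 1 (reflect across v@8): 6 holes -> [(0, 0), (0, 6), (0, 9), (0, 15), (7, 1), (7, 14)]
Unfold 2 (reflect across h@8): 12 holes -> [(0, 0), (0, 6), (0, 9), (0, 15), (7, 1), (7, 14), (8, 1), (8, 14), (15, 0), (15, 6), (15, 9), (15, 15)]
Unfold 3 (reflect across v@16): 24 holes -> [(0, 0), (0, 6), (0, 9), (0, 15), (0, 16), (0, 22), (0, 25), (0, 31), (7, 1), (7, 14), (7, 17), (7, 30), (8, 1), (8, 14), (8, 17), (8, 30), (15, 0), (15, 6), (15, 9), (15, 15), (15, 16), (15, 22), (15, 25), (15, 31)]
Holes: [(0, 0), (0, 6), (0, 9), (0, 15), (0, 16), (0, 22), (0, 25), (0, 31), (7, 1), (7, 14), (7, 17), (7, 30), (8, 1), (8, 14), (8, 17), (8, 30), (15, 0), (15, 6), (15, 9), (15, 15), (15, 16), (15, 22), (15, 25), (15, 31)]

Answer: no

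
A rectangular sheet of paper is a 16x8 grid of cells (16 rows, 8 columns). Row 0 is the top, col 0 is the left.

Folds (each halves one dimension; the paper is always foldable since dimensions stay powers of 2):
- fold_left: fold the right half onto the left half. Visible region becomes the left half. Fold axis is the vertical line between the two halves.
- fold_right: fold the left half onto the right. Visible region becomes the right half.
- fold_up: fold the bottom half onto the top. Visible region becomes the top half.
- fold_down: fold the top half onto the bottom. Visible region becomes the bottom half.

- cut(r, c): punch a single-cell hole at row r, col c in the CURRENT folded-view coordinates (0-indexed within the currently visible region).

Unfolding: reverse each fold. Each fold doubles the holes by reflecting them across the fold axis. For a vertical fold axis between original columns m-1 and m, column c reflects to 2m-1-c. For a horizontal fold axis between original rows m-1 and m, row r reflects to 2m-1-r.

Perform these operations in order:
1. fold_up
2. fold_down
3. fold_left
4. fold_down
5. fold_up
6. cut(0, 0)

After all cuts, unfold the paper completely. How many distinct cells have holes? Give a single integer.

Answer: 32

Derivation:
Op 1 fold_up: fold axis h@8; visible region now rows[0,8) x cols[0,8) = 8x8
Op 2 fold_down: fold axis h@4; visible region now rows[4,8) x cols[0,8) = 4x8
Op 3 fold_left: fold axis v@4; visible region now rows[4,8) x cols[0,4) = 4x4
Op 4 fold_down: fold axis h@6; visible region now rows[6,8) x cols[0,4) = 2x4
Op 5 fold_up: fold axis h@7; visible region now rows[6,7) x cols[0,4) = 1x4
Op 6 cut(0, 0): punch at orig (6,0); cuts so far [(6, 0)]; region rows[6,7) x cols[0,4) = 1x4
Unfold 1 (reflect across h@7): 2 holes -> [(6, 0), (7, 0)]
Unfold 2 (reflect across h@6): 4 holes -> [(4, 0), (5, 0), (6, 0), (7, 0)]
Unfold 3 (reflect across v@4): 8 holes -> [(4, 0), (4, 7), (5, 0), (5, 7), (6, 0), (6, 7), (7, 0), (7, 7)]
Unfold 4 (reflect across h@4): 16 holes -> [(0, 0), (0, 7), (1, 0), (1, 7), (2, 0), (2, 7), (3, 0), (3, 7), (4, 0), (4, 7), (5, 0), (5, 7), (6, 0), (6, 7), (7, 0), (7, 7)]
Unfold 5 (reflect across h@8): 32 holes -> [(0, 0), (0, 7), (1, 0), (1, 7), (2, 0), (2, 7), (3, 0), (3, 7), (4, 0), (4, 7), (5, 0), (5, 7), (6, 0), (6, 7), (7, 0), (7, 7), (8, 0), (8, 7), (9, 0), (9, 7), (10, 0), (10, 7), (11, 0), (11, 7), (12, 0), (12, 7), (13, 0), (13, 7), (14, 0), (14, 7), (15, 0), (15, 7)]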